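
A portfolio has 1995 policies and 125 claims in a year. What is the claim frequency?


frequency = claims / policies
= 125 / 1995
= 0.0627


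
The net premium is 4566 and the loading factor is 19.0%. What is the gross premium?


Gross = net * (1 + loading)
= 4566 * (1 + 0.19)
= 4566 * 1.19
= 5433.54


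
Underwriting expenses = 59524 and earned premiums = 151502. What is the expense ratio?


Expense ratio = expenses / premiums
= 59524 / 151502
= 0.3929


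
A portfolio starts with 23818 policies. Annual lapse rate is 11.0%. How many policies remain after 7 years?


remaining = initial * (1 - lapse)^years
= 23818 * (1 - 0.11)^7
= 23818 * 0.442313
= 10535.0193


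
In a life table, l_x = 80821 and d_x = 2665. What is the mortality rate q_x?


q_x = d_x / l_x
= 2665 / 80821
= 0.033


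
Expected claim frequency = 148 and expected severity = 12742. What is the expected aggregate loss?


E[S] = E[N] * E[X]
= 148 * 12742
= 1.8858e+06


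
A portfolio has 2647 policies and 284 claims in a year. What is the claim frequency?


frequency = claims / policies
= 284 / 2647
= 0.1073


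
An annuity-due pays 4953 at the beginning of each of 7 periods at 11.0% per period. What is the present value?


PV_due = PMT * (1-(1+i)^(-n))/i * (1+i)
PV_immediate = 23339.5081
PV_due = 23339.5081 * 1.11
= 25906.854


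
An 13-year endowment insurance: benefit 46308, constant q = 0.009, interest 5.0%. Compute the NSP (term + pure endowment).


Term component = 3733.1737
Pure endowment = 13_p_x * v^13 * benefit = 0.889114 * 0.530321 * 46308 = 21834.9723
NSP = 25568.146


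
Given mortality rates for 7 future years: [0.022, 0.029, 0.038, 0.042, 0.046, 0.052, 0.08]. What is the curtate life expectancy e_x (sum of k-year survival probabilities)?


e_x = sum_{k=1}^{n} k_p_x
k_p_x values:
  1_p_x = 0.978
  2_p_x = 0.949638
  3_p_x = 0.913552
  4_p_x = 0.875183
  5_p_x = 0.834924
  6_p_x = 0.791508
  7_p_x = 0.728187
e_x = 6.071


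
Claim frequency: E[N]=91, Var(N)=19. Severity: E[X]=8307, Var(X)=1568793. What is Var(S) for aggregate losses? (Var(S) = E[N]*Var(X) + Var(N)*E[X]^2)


Var(S) = E[N]*Var(X) + Var(N)*E[X]^2
= 91*1568793 + 19*8307^2
= 142760163 + 1311118731
= 1.4539e+09


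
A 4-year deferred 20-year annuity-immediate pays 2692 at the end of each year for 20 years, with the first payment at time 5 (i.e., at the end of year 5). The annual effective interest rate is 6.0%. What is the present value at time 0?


PV at time 4 of the 20-year annuity-immediate:
a_n = 2692 * (1-(1+0.06)^(-20))/0.06 = 30877.0279
Discount back 4 years to time 0:
PV = 30877.0279 * (1+0.06)^(-4)
= 30877.0279 * 0.792094
= 24457.4982


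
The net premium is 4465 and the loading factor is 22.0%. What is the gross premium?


Gross = net * (1 + loading)
= 4465 * (1 + 0.22)
= 4465 * 1.22
= 5447.3


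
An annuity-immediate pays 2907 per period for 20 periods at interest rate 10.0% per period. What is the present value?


PV = PMT * (1 - (1+i)^(-n)) / i
= 2907 * (1 - (1+0.1)^(-20)) / 0.1
= 2907 * (1 - 0.148644) / 0.1
= 2907 * 8.513564
= 24748.9297


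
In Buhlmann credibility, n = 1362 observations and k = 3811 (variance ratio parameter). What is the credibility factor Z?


Z = n / (n + k)
= 1362 / (1362 + 3811)
= 1362 / 5173
= 0.2633


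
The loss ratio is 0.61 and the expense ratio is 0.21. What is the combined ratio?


Combined ratio = loss ratio + expense ratio
= 0.61 + 0.21
= 0.82


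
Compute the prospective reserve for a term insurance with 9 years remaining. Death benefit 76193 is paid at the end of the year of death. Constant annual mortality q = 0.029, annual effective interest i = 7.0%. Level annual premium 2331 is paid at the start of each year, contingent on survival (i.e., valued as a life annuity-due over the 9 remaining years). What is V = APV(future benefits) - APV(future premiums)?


v = 1/(1+i) = 0.934579
APV(future benefits) per unit = sum_{k=0}^{8} k_p_x * q * v^(k+1) = 0.17067
APV(future benefits) = 76193 * 0.17067 = 13003.8594
Life annuity-due factor ä_{x:9} = sum_{k=0}^{8} k_p_x * v^k = 6.297135
APV(future premiums) = 2331 * 6.297135 = 14678.6206
V = 13003.8594 - 14678.6206
= -1674.7612


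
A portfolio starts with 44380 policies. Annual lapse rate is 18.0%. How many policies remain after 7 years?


remaining = initial * (1 - lapse)^years
= 44380 * (1 - 0.18)^7
= 44380 * 0.249285
= 11063.2892


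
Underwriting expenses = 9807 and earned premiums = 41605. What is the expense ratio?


Expense ratio = expenses / premiums
= 9807 / 41605
= 0.2357


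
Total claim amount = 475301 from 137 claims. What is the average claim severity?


severity = total / number
= 475301 / 137
= 3469.3504


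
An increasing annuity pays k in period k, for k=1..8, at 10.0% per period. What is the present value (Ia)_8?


(Ia)_n = sum_{k=1}^{n} k * v^k, v = 1/(1+i)
v = 0.909091
Sum computed term by term:
(Ia)_8 = 21.3636


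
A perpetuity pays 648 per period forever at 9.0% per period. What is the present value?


PV = PMT / i
= 648 / 0.09
= 7200.0


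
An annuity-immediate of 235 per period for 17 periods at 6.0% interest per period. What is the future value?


FV = PMT * ((1+i)^n - 1) / i
= 235 * ((1.06)^17 - 1) / 0.06
= 235 * (2.692773 - 1) / 0.06
= 6630.0267


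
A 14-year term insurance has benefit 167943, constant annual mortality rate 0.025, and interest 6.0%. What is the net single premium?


NSP = benefit * sum_{k=0}^{n-1} k_p_x * q * v^(k+1)
With constant q=0.025, v=0.943396
Sum = 0.202853
NSP = 167943 * 0.202853
= 34067.7057


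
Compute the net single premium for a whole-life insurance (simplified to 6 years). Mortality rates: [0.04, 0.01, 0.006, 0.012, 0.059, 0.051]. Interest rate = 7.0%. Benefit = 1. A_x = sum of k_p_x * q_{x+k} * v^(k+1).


v = 0.934579
Year 0: k_p_x=1.0, q=0.04, term=0.037383
Year 1: k_p_x=0.96, q=0.01, term=0.008385
Year 2: k_p_x=0.9504, q=0.006, term=0.004655
Year 3: k_p_x=0.944698, q=0.012, term=0.008648
Year 4: k_p_x=0.933361, q=0.059, term=0.039263
Year 5: k_p_x=0.878293, q=0.051, term=0.029847
A_x = 0.1282


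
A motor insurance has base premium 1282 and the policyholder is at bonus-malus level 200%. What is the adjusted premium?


adjusted = base * BM_level / 100
= 1282 * 200 / 100
= 1282 * 2.0
= 2564.0


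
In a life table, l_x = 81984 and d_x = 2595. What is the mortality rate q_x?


q_x = d_x / l_x
= 2595 / 81984
= 0.0317


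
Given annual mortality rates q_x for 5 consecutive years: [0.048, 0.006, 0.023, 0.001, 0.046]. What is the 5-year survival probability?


p_k = 1 - q_k for each year
Survival = product of (1 - q_k)
= 0.952 * 0.994 * 0.977 * 0.999 * 0.954
= 0.8811


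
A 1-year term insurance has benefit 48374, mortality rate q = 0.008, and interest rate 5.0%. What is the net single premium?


NSP = benefit * q * v
v = 1/(1+i) = 0.952381
NSP = 48374 * 0.008 * 0.952381
= 368.5638


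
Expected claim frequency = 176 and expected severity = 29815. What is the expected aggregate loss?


E[S] = E[N] * E[X]
= 176 * 29815
= 5.2474e+06


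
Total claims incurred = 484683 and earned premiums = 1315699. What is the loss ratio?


Loss ratio = claims / premiums
= 484683 / 1315699
= 0.3684


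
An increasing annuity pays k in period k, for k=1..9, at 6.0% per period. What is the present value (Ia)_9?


(Ia)_n = sum_{k=1}^{n} k * v^k, v = 1/(1+i)
v = 0.943396
Sum computed term by term:
(Ia)_9 = 31.3785


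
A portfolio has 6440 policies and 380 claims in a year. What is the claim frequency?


frequency = claims / policies
= 380 / 6440
= 0.059


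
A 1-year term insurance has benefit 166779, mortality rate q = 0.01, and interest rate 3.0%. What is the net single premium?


NSP = benefit * q * v
v = 1/(1+i) = 0.970874
NSP = 166779 * 0.01 * 0.970874
= 1619.2136


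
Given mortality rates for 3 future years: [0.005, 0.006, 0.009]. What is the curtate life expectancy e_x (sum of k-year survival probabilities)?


e_x = sum_{k=1}^{n} k_p_x
k_p_x values:
  1_p_x = 0.995
  2_p_x = 0.98903
  3_p_x = 0.980129
e_x = 2.9642


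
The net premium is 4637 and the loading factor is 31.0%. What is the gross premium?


Gross = net * (1 + loading)
= 4637 * (1 + 0.31)
= 4637 * 1.31
= 6074.47


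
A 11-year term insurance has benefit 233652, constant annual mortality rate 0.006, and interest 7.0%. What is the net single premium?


NSP = benefit * sum_{k=0}^{n-1} k_p_x * q * v^(k+1)
With constant q=0.006, v=0.934579
Sum = 0.043843
NSP = 233652 * 0.043843
= 10243.907


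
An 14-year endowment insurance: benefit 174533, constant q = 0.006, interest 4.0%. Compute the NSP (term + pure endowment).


Term component = 10681.0936
Pure endowment = 14_p_x * v^14 * benefit = 0.919199 * 0.577475 * 174533 = 92644.6159
NSP = 103325.7095


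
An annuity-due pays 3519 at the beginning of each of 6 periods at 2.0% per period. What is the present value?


PV_due = PMT * (1-(1+i)^(-n))/i * (1+i)
PV_immediate = 19711.4353
PV_due = 19711.4353 * 1.02
= 20105.664


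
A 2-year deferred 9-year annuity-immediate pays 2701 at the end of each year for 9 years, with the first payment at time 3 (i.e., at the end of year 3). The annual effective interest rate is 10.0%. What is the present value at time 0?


PV at time 2 of the 9-year annuity-immediate:
a_n = 2701 * (1-(1+0.1)^(-9))/0.1 = 15555.1233
Discount back 2 years to time 0:
PV = 15555.1233 * (1+0.1)^(-2)
= 15555.1233 * 0.826446
= 12855.4738


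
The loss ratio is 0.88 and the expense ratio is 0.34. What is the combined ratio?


Combined ratio = loss ratio + expense ratio
= 0.88 + 0.34
= 1.22


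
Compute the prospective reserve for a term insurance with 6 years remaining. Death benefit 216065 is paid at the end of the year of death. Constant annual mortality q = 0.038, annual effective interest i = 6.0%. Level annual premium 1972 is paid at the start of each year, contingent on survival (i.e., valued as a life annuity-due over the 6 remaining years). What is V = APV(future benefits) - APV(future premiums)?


v = 1/(1+i) = 0.943396
APV(future benefits) per unit = sum_{k=0}^{5} k_p_x * q * v^(k+1) = 0.171098
APV(future benefits) = 216065 * 0.171098 = 36968.3075
Life annuity-due factor ä_{x:6} = sum_{k=0}^{5} k_p_x * v^k = 4.772736
APV(future premiums) = 1972 * 4.772736 = 9411.8354
V = 36968.3075 - 9411.8354
= 27556.4721


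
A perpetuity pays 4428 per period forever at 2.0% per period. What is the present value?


PV = PMT / i
= 4428 / 0.02
= 221400.0


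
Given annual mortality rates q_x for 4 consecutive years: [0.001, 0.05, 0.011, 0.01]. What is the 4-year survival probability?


p_k = 1 - q_k for each year
Survival = product of (1 - q_k)
= 0.999 * 0.95 * 0.989 * 0.99
= 0.9292


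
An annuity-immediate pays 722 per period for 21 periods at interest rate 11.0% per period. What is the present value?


PV = PMT * (1 - (1+i)^(-n)) / i
= 722 * (1 - (1+0.11)^(-21)) / 0.11
= 722 * (1 - 0.111742) / 0.11
= 722 * 8.07507
= 5830.2008


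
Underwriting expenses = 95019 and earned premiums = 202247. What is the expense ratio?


Expense ratio = expenses / premiums
= 95019 / 202247
= 0.4698


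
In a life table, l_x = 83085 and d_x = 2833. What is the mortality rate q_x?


q_x = d_x / l_x
= 2833 / 83085
= 0.0341


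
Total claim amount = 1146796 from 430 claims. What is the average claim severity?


severity = total / number
= 1146796 / 430
= 2666.9674


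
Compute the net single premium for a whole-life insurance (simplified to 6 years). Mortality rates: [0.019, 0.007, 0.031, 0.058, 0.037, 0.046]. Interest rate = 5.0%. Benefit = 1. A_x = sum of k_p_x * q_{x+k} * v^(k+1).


v = 0.952381
Year 0: k_p_x=1.0, q=0.019, term=0.018095
Year 1: k_p_x=0.981, q=0.007, term=0.006229
Year 2: k_p_x=0.974133, q=0.031, term=0.026086
Year 3: k_p_x=0.943935, q=0.058, term=0.045041
Year 4: k_p_x=0.889187, q=0.037, term=0.025778
Year 5: k_p_x=0.856287, q=0.046, term=0.029393
A_x = 0.1506


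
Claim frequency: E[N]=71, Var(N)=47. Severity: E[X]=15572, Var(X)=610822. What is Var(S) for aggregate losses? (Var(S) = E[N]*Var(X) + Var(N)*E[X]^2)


Var(S) = E[N]*Var(X) + Var(N)*E[X]^2
= 71*610822 + 47*15572^2
= 43368362 + 11396897648
= 1.1440e+10


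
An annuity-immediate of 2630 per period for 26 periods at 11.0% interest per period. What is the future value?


FV = PMT * ((1+i)^n - 1) / i
= 2630 * ((1.11)^26 - 1) / 0.11
= 2630 * (15.079865 - 1) / 0.11
= 336636.768


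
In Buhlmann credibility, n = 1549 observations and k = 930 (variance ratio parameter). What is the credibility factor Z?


Z = n / (n + k)
= 1549 / (1549 + 930)
= 1549 / 2479
= 0.6248


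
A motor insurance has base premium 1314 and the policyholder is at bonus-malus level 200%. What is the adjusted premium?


adjusted = base * BM_level / 100
= 1314 * 200 / 100
= 1314 * 2.0
= 2628.0


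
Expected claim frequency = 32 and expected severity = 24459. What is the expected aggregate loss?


E[S] = E[N] * E[X]
= 32 * 24459
= 782688


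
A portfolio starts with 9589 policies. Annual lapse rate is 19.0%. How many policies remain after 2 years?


remaining = initial * (1 - lapse)^years
= 9589 * (1 - 0.19)^2
= 9589 * 0.6561
= 6291.3429


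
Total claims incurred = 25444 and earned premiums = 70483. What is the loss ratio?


Loss ratio = claims / premiums
= 25444 / 70483
= 0.361


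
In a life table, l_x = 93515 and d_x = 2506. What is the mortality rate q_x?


q_x = d_x / l_x
= 2506 / 93515
= 0.0268


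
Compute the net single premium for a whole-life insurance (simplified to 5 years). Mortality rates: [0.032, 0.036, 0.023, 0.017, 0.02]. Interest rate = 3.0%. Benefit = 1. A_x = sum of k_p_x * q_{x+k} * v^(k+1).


v = 0.970874
Year 0: k_p_x=1.0, q=0.032, term=0.031068
Year 1: k_p_x=0.968, q=0.036, term=0.032848
Year 2: k_p_x=0.933152, q=0.023, term=0.019641
Year 3: k_p_x=0.91169, q=0.017, term=0.01377
Year 4: k_p_x=0.896191, q=0.02, term=0.015461
A_x = 0.1128


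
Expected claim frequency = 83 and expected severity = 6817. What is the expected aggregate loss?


E[S] = E[N] * E[X]
= 83 * 6817
= 565811


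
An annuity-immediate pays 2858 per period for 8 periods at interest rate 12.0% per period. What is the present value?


PV = PMT * (1 - (1+i)^(-n)) / i
= 2858 * (1 - (1+0.12)^(-8)) / 0.12
= 2858 * (1 - 0.403883) / 0.12
= 2858 * 4.96764
= 14197.5145


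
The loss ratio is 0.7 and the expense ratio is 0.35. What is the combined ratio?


Combined ratio = loss ratio + expense ratio
= 0.7 + 0.35
= 1.05


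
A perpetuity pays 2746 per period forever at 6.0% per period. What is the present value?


PV = PMT / i
= 2746 / 0.06
= 45766.6667


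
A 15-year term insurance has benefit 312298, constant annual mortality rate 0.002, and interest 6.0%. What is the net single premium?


NSP = benefit * sum_{k=0}^{n-1} k_p_x * q * v^(k+1)
With constant q=0.002, v=0.943396
Sum = 0.019196
NSP = 312298 * 0.019196
= 5994.9041


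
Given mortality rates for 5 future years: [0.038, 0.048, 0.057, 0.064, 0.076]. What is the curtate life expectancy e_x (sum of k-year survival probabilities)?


e_x = sum_{k=1}^{n} k_p_x
k_p_x values:
  1_p_x = 0.962
  2_p_x = 0.915824
  3_p_x = 0.863622
  4_p_x = 0.80835
  5_p_x = 0.746916
e_x = 4.2967


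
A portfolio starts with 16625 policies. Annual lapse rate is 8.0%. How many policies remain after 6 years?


remaining = initial * (1 - lapse)^years
= 16625 * (1 - 0.08)^6
= 16625 * 0.606355
= 10080.6519


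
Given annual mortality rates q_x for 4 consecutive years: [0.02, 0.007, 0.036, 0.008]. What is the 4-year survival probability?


p_k = 1 - q_k for each year
Survival = product of (1 - q_k)
= 0.98 * 0.993 * 0.964 * 0.992
= 0.9306


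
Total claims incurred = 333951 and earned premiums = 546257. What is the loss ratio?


Loss ratio = claims / premiums
= 333951 / 546257
= 0.6113


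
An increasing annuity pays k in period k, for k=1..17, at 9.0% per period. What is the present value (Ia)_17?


(Ia)_n = sum_{k=1}^{n} k * v^k, v = 1/(1+i)
v = 0.917431
Sum computed term by term:
(Ia)_17 = 59.8257


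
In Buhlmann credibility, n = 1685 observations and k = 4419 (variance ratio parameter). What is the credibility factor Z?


Z = n / (n + k)
= 1685 / (1685 + 4419)
= 1685 / 6104
= 0.276


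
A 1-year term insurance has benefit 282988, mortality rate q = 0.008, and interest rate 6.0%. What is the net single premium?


NSP = benefit * q * v
v = 1/(1+i) = 0.943396
NSP = 282988 * 0.008 * 0.943396
= 2135.7585


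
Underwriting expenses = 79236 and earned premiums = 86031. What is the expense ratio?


Expense ratio = expenses / premiums
= 79236 / 86031
= 0.921


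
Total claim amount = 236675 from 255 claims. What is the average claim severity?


severity = total / number
= 236675 / 255
= 928.1373


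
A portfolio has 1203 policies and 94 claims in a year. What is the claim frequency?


frequency = claims / policies
= 94 / 1203
= 0.0781


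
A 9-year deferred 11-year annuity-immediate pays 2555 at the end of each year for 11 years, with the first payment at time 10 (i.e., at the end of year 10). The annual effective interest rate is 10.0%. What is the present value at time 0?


PV at time 9 of the 11-year annuity-immediate:
a_n = 2555 * (1-(1+0.1)^(-11))/0.1 = 16594.8809
Discount back 9 years to time 0:
PV = 16594.8809 * (1+0.1)^(-9)
= 16594.8809 * 0.424098
= 7037.8495


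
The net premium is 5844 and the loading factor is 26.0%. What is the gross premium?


Gross = net * (1 + loading)
= 5844 * (1 + 0.26)
= 5844 * 1.26
= 7363.44


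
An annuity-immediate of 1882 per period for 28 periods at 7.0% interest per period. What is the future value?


FV = PMT * ((1+i)^n - 1) / i
= 1882 * ((1.07)^28 - 1) / 0.07
= 1882 * (6.648838 - 1) / 0.07
= 151873.0543


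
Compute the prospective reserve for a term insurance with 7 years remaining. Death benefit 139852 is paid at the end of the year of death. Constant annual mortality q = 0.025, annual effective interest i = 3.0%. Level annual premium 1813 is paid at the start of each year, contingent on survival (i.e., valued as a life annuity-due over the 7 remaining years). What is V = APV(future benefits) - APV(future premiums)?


v = 1/(1+i) = 0.970874
APV(future benefits) per unit = sum_{k=0}^{6} k_p_x * q * v^(k+1) = 0.144982
APV(future benefits) = 139852 * 0.144982 = 20276.0853
Life annuity-due factor ä_{x:7} = sum_{k=0}^{6} k_p_x * v^k = 5.973277
APV(future premiums) = 1813 * 5.973277 = 10829.5509
V = 20276.0853 - 10829.5509
= 9446.5344


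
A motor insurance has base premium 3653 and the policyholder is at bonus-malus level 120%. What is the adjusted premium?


adjusted = base * BM_level / 100
= 3653 * 120 / 100
= 3653 * 1.2
= 4383.6


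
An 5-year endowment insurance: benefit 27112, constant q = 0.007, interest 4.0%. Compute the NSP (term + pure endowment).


Term component = 833.5976
Pure endowment = 5_p_x * v^5 * benefit = 0.965487 * 0.821927 * 27112 = 21514.9877
NSP = 22348.5853


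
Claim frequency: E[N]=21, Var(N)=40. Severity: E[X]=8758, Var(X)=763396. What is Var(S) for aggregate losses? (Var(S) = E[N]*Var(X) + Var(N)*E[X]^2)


Var(S) = E[N]*Var(X) + Var(N)*E[X]^2
= 21*763396 + 40*8758^2
= 16031316 + 3068102560
= 3.0841e+09


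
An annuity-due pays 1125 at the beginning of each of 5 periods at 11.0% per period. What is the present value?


PV_due = PMT * (1-(1+i)^(-n))/i * (1+i)
PV_immediate = 4157.8841
PV_due = 4157.8841 * 1.11
= 4615.2514


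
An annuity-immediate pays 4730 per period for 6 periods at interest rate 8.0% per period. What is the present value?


PV = PMT * (1 - (1+i)^(-n)) / i
= 4730 * (1 - (1+0.08)^(-6)) / 0.08
= 4730 * (1 - 0.63017) / 0.08
= 4730 * 4.62288
= 21866.2208


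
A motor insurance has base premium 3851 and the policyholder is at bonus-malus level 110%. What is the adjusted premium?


adjusted = base * BM_level / 100
= 3851 * 110 / 100
= 3851 * 1.1
= 4236.1


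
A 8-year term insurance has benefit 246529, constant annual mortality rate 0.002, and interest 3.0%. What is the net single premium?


NSP = benefit * sum_{k=0}^{n-1} k_p_x * q * v^(k+1)
With constant q=0.002, v=0.970874
Sum = 0.013946
NSP = 246529 * 0.013946
= 3438.0511


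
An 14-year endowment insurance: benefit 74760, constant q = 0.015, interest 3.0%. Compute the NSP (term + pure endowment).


Term component = 11586.8084
Pure endowment = 14_p_x * v^14 * benefit = 0.809296 * 0.661118 * 74760 = 39999.5747
NSP = 51586.3831


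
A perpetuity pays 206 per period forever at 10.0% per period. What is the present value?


PV = PMT / i
= 206 / 0.1
= 2060.0


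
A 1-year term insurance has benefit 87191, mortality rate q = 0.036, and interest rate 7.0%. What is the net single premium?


NSP = benefit * q * v
v = 1/(1+i) = 0.934579
NSP = 87191 * 0.036 * 0.934579
= 2933.529


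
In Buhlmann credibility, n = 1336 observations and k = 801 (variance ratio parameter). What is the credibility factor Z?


Z = n / (n + k)
= 1336 / (1336 + 801)
= 1336 / 2137
= 0.6252


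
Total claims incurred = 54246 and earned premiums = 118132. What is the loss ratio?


Loss ratio = claims / premiums
= 54246 / 118132
= 0.4592


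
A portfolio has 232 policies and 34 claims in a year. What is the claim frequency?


frequency = claims / policies
= 34 / 232
= 0.1466


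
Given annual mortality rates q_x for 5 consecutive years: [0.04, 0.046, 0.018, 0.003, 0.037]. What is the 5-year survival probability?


p_k = 1 - q_k for each year
Survival = product of (1 - q_k)
= 0.96 * 0.954 * 0.982 * 0.997 * 0.963
= 0.8635


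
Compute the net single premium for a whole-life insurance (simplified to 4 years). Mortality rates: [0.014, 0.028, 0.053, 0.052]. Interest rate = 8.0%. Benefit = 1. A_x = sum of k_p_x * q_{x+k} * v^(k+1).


v = 0.925926
Year 0: k_p_x=1.0, q=0.014, term=0.012963
Year 1: k_p_x=0.986, q=0.028, term=0.023669
Year 2: k_p_x=0.958392, q=0.053, term=0.040323
Year 3: k_p_x=0.907597, q=0.052, term=0.03469
A_x = 0.1116


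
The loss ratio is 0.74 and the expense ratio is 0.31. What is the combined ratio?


Combined ratio = loss ratio + expense ratio
= 0.74 + 0.31
= 1.05


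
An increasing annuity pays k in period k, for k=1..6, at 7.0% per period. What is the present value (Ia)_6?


(Ia)_n = sum_{k=1}^{n} k * v^k, v = 1/(1+i)
v = 0.934579
Sum computed term by term:
(Ia)_6 = 15.7449


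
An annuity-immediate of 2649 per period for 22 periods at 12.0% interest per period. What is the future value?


FV = PMT * ((1+i)^n - 1) / i
= 2649 * ((1.12)^22 - 1) / 0.12
= 2649 * (12.10031 - 1) / 0.12
= 245039.3445


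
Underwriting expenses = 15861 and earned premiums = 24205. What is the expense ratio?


Expense ratio = expenses / premiums
= 15861 / 24205
= 0.6553


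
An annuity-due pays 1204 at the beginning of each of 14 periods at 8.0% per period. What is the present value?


PV_due = PMT * (1-(1+i)^(-n))/i * (1+i)
PV_immediate = 9926.0613
PV_due = 9926.0613 * 1.08
= 10720.1462


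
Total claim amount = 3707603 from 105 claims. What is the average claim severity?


severity = total / number
= 3707603 / 105
= 35310.5048


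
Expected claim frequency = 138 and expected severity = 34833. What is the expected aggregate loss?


E[S] = E[N] * E[X]
= 138 * 34833
= 4.8070e+06


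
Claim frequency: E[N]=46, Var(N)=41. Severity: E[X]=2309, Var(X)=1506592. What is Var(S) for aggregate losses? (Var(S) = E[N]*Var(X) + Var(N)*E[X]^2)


Var(S) = E[N]*Var(X) + Var(N)*E[X]^2
= 46*1506592 + 41*2309^2
= 69303232 + 218590721
= 2.8789e+08


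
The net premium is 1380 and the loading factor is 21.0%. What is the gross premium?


Gross = net * (1 + loading)
= 1380 * (1 + 0.21)
= 1380 * 1.21
= 1669.8


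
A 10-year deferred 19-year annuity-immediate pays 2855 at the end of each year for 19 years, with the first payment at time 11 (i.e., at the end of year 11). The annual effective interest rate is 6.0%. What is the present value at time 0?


PV at time 10 of the 19-year annuity-immediate:
a_n = 2855 * (1-(1+0.06)^(-19))/0.06 = 31856.4226
Discount back 10 years to time 0:
PV = 31856.4226 * (1+0.06)^(-10)
= 31856.4226 * 0.558395
= 17788.46


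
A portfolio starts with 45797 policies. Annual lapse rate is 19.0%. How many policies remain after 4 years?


remaining = initial * (1 - lapse)^years
= 45797 * (1 - 0.19)^4
= 45797 * 0.430467
= 19714.1068


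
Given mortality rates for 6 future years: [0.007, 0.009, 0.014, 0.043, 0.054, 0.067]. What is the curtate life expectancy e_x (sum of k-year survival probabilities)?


e_x = sum_{k=1}^{n} k_p_x
k_p_x values:
  1_p_x = 0.993
  2_p_x = 0.984063
  3_p_x = 0.970286
  4_p_x = 0.928564
  5_p_x = 0.878421
  6_p_x = 0.819567
e_x = 5.5739


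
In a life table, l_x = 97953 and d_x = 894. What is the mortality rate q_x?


q_x = d_x / l_x
= 894 / 97953
= 0.0091


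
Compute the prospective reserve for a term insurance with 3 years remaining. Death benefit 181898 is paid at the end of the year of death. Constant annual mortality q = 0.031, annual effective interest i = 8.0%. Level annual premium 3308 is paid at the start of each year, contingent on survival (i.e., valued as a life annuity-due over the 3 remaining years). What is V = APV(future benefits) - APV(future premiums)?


v = 1/(1+i) = 0.925926
APV(future benefits) per unit = sum_{k=0}^{2} k_p_x * q * v^(k+1) = 0.077564
APV(future benefits) = 181898 * 0.077564 = 14108.7378
Life annuity-due factor ä_{x:3} = sum_{k=0}^{2} k_p_x * v^k = 2.70223
APV(future premiums) = 3308 * 2.70223 = 8938.9766
V = 14108.7378 - 8938.9766
= 5169.7612


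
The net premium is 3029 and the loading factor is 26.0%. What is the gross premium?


Gross = net * (1 + loading)
= 3029 * (1 + 0.26)
= 3029 * 1.26
= 3816.54


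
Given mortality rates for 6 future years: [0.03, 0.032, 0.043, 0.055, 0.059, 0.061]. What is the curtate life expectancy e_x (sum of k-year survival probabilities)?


e_x = sum_{k=1}^{n} k_p_x
k_p_x values:
  1_p_x = 0.97
  2_p_x = 0.93896
  3_p_x = 0.898585
  4_p_x = 0.849163
  5_p_x = 0.799062
  6_p_x = 0.750319
e_x = 5.2061


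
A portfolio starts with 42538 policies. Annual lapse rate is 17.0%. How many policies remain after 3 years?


remaining = initial * (1 - lapse)^years
= 42538 * (1 - 0.17)^3
= 42538 * 0.571787
= 24322.6754


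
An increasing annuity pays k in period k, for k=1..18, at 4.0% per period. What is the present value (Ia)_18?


(Ia)_n = sum_{k=1}^{n} k * v^k, v = 1/(1+i)
v = 0.961538
Sum computed term by term:
(Ia)_18 = 107.0091


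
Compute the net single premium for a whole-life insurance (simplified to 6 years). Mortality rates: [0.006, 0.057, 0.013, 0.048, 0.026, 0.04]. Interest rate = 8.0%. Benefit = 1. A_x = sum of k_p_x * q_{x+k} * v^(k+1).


v = 0.925926
Year 0: k_p_x=1.0, q=0.006, term=0.005556
Year 1: k_p_x=0.994, q=0.057, term=0.048575
Year 2: k_p_x=0.937342, q=0.013, term=0.009673
Year 3: k_p_x=0.925157, q=0.048, term=0.032641
Year 4: k_p_x=0.880749, q=0.026, term=0.015585
Year 5: k_p_x=0.85785, q=0.04, term=0.021624
A_x = 0.1337


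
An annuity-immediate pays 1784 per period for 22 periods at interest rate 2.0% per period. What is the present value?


PV = PMT * (1 - (1+i)^(-n)) / i
= 1784 * (1 - (1+0.02)^(-22)) / 0.02
= 1784 * (1 - 0.646839) / 0.02
= 1784 * 17.658048
= 31501.958


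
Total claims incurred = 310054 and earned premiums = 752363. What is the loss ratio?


Loss ratio = claims / premiums
= 310054 / 752363
= 0.4121


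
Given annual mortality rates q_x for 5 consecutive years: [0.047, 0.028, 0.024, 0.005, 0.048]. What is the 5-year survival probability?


p_k = 1 - q_k for each year
Survival = product of (1 - q_k)
= 0.953 * 0.972 * 0.976 * 0.995 * 0.952
= 0.8564


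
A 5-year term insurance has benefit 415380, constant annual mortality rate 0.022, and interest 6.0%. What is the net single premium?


NSP = benefit * sum_{k=0}^{n-1} k_p_x * q * v^(k+1)
With constant q=0.022, v=0.943396
Sum = 0.088913
NSP = 415380 * 0.088913
= 36932.592


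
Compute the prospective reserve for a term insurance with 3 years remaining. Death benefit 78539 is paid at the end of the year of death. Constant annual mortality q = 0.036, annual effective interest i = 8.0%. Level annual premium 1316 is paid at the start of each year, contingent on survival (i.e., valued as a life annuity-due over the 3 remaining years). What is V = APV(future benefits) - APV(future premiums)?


v = 1/(1+i) = 0.925926
APV(future benefits) per unit = sum_{k=0}^{2} k_p_x * q * v^(k+1) = 0.089644
APV(future benefits) = 78539 * 0.089644 = 7040.5347
Life annuity-due factor ä_{x:3} = sum_{k=0}^{2} k_p_x * v^k = 2.689314
APV(future premiums) = 1316 * 2.689314 = 3539.1374
V = 7040.5347 - 3539.1374
= 3501.3974


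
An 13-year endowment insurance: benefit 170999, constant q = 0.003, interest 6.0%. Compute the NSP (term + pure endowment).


Term component = 4471.3809
Pure endowment = 13_p_x * v^13 * benefit = 0.961694 * 0.468839 * 170999 = 77100.0004
NSP = 81571.3813


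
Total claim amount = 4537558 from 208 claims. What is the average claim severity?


severity = total / number
= 4537558 / 208
= 21815.1827


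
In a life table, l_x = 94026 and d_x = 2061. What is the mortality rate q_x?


q_x = d_x / l_x
= 2061 / 94026
= 0.0219


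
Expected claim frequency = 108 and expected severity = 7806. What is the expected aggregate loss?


E[S] = E[N] * E[X]
= 108 * 7806
= 843048


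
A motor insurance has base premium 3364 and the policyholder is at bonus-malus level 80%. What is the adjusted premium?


adjusted = base * BM_level / 100
= 3364 * 80 / 100
= 3364 * 0.8
= 2691.2


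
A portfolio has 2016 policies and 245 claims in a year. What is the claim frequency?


frequency = claims / policies
= 245 / 2016
= 0.1215


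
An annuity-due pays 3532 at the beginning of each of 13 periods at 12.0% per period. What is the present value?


PV_due = PMT * (1-(1+i)^(-n))/i * (1+i)
PV_immediate = 22687.973
PV_due = 22687.973 * 1.12
= 25410.5298


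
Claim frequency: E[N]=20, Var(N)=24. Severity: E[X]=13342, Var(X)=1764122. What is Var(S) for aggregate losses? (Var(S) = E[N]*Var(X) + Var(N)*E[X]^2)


Var(S) = E[N]*Var(X) + Var(N)*E[X]^2
= 20*1764122 + 24*13342^2
= 35282440 + 4272215136
= 4.3075e+09


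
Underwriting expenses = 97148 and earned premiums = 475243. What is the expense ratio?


Expense ratio = expenses / premiums
= 97148 / 475243
= 0.2044


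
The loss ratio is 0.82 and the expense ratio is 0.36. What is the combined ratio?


Combined ratio = loss ratio + expense ratio
= 0.82 + 0.36
= 1.18


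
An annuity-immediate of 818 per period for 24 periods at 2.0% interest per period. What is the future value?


FV = PMT * ((1+i)^n - 1) / i
= 818 * ((1.02)^24 - 1) / 0.02
= 818 * (1.608437 - 1) / 0.02
= 24885.0835


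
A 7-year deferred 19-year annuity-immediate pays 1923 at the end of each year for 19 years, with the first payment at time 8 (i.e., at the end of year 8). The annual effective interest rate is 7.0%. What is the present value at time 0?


PV at time 7 of the 19-year annuity-immediate:
a_n = 1923 * (1-(1+0.07)^(-19))/0.07 = 19875.3497
Discount back 7 years to time 0:
PV = 19875.3497 * (1+0.07)^(-7)
= 19875.3497 * 0.62275
= 12377.3689


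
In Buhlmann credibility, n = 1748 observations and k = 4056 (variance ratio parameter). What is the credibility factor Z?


Z = n / (n + k)
= 1748 / (1748 + 4056)
= 1748 / 5804
= 0.3012


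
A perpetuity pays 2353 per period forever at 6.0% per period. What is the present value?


PV = PMT / i
= 2353 / 0.06
= 39216.6667


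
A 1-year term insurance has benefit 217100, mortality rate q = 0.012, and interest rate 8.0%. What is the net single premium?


NSP = benefit * q * v
v = 1/(1+i) = 0.925926
NSP = 217100 * 0.012 * 0.925926
= 2412.2222


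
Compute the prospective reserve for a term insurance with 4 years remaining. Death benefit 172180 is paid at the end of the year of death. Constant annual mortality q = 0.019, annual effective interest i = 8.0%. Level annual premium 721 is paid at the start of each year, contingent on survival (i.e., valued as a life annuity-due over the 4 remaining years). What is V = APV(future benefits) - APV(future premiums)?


v = 1/(1+i) = 0.925926
APV(future benefits) per unit = sum_{k=0}^{3} k_p_x * q * v^(k+1) = 0.061272
APV(future benefits) = 172180 * 0.061272 = 10549.8474
Life annuity-due factor ä_{x:4} = sum_{k=0}^{3} k_p_x * v^k = 3.482841
APV(future premiums) = 721 * 3.482841 = 2511.1283
V = 10549.8474 - 2511.1283
= 8038.7192


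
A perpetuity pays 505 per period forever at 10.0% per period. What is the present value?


PV = PMT / i
= 505 / 0.1
= 5050.0


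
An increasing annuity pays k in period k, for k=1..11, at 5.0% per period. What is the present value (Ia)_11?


(Ia)_n = sum_{k=1}^{n} k * v^k, v = 1/(1+i)
v = 0.952381
Sum computed term by term:
(Ia)_11 = 45.8053


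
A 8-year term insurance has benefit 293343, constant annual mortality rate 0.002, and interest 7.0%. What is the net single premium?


NSP = benefit * sum_{k=0}^{n-1} k_p_x * q * v^(k+1)
With constant q=0.002, v=0.934579
Sum = 0.011868
NSP = 293343 * 0.011868
= 3481.3142


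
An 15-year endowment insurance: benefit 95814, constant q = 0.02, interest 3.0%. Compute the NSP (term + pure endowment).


Term component = 20156.989
Pure endowment = 15_p_x * v^15 * benefit = 0.738569 * 0.641862 * 95814 = 45421.5276
NSP = 65578.5166


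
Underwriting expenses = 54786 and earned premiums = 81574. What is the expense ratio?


Expense ratio = expenses / premiums
= 54786 / 81574
= 0.6716


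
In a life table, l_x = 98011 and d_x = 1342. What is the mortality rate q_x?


q_x = d_x / l_x
= 1342 / 98011
= 0.0137


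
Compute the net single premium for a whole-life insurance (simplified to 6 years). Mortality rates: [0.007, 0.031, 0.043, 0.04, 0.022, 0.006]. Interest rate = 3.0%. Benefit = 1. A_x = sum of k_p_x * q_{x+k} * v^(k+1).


v = 0.970874
Year 0: k_p_x=1.0, q=0.007, term=0.006796
Year 1: k_p_x=0.993, q=0.031, term=0.029016
Year 2: k_p_x=0.962217, q=0.043, term=0.037864
Year 3: k_p_x=0.920842, q=0.04, term=0.032726
Year 4: k_p_x=0.884008, q=0.022, term=0.016776
Year 5: k_p_x=0.86456, q=0.006, term=0.004344
A_x = 0.1275


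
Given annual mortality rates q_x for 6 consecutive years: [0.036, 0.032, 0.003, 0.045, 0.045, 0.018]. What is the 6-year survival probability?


p_k = 1 - q_k for each year
Survival = product of (1 - q_k)
= 0.964 * 0.968 * 0.997 * 0.955 * 0.955 * 0.982
= 0.8332


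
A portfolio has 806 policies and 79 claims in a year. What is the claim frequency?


frequency = claims / policies
= 79 / 806
= 0.098


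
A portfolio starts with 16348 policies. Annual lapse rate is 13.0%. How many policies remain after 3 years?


remaining = initial * (1 - lapse)^years
= 16348 * (1 - 0.13)^3
= 16348 * 0.658503
= 10765.207


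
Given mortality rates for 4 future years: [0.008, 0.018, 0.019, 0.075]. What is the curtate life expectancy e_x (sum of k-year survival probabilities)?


e_x = sum_{k=1}^{n} k_p_x
k_p_x values:
  1_p_x = 0.992
  2_p_x = 0.974144
  3_p_x = 0.955635
  4_p_x = 0.883963
e_x = 3.8057


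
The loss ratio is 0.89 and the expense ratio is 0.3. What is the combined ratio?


Combined ratio = loss ratio + expense ratio
= 0.89 + 0.3
= 1.19


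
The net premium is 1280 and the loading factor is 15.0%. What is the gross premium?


Gross = net * (1 + loading)
= 1280 * (1 + 0.15)
= 1280 * 1.15
= 1472.0


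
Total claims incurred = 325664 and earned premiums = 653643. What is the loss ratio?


Loss ratio = claims / premiums
= 325664 / 653643
= 0.4982


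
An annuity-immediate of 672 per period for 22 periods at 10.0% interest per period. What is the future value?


FV = PMT * ((1+i)^n - 1) / i
= 672 * ((1.1)^22 - 1) / 0.1
= 672 * (8.140275 - 1) / 0.1
= 47982.6476


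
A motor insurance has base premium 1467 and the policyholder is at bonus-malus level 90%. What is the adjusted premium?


adjusted = base * BM_level / 100
= 1467 * 90 / 100
= 1467 * 0.9
= 1320.3


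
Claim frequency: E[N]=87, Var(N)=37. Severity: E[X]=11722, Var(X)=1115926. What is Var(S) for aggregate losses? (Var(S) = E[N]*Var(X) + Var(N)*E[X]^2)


Var(S) = E[N]*Var(X) + Var(N)*E[X]^2
= 87*1115926 + 37*11722^2
= 97085562 + 5083995508
= 5.1811e+09


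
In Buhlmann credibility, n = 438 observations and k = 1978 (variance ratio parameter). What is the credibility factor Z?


Z = n / (n + k)
= 438 / (438 + 1978)
= 438 / 2416
= 0.1813


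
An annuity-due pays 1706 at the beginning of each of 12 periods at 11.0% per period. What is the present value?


PV_due = PMT * (1-(1+i)^(-n))/i * (1+i)
PV_immediate = 11075.9596
PV_due = 11075.9596 * 1.11
= 12294.3151


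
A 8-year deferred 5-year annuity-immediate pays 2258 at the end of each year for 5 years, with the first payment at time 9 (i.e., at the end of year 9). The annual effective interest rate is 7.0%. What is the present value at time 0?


PV at time 8 of the 5-year annuity-immediate:
a_n = 2258 * (1-(1+0.07)^(-5))/0.07 = 9258.2458
Discount back 8 years to time 0:
PV = 9258.2458 * (1+0.07)^(-8)
= 9258.2458 * 0.582009
= 5388.3834


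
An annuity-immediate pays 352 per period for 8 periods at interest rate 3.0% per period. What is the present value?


PV = PMT * (1 - (1+i)^(-n)) / i
= 352 * (1 - (1+0.03)^(-8)) / 0.03
= 352 * (1 - 0.789409) / 0.03
= 352 * 7.019692
= 2470.9317


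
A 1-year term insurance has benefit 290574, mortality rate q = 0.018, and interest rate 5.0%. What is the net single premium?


NSP = benefit * q * v
v = 1/(1+i) = 0.952381
NSP = 290574 * 0.018 * 0.952381
= 4981.2686


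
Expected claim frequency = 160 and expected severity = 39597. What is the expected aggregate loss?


E[S] = E[N] * E[X]
= 160 * 39597
= 6.3355e+06


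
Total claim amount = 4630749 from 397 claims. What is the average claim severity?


severity = total / number
= 4630749 / 397
= 11664.3552


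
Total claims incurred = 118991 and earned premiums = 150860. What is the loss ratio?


Loss ratio = claims / premiums
= 118991 / 150860
= 0.7888


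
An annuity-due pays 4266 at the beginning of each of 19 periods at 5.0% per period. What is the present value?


PV_due = PMT * (1-(1+i)^(-n))/i * (1+i)
PV_immediate = 51555.9788
PV_due = 51555.9788 * 1.05
= 54133.7777


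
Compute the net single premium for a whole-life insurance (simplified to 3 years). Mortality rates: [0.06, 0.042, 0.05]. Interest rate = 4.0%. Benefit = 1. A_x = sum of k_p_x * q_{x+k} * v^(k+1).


v = 0.961538
Year 0: k_p_x=1.0, q=0.06, term=0.057692
Year 1: k_p_x=0.94, q=0.042, term=0.036501
Year 2: k_p_x=0.90052, q=0.05, term=0.040028
A_x = 0.1342


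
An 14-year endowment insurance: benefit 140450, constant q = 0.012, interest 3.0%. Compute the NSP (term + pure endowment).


Term component = 17724.3541
Pure endowment = 14_p_x * v^14 * benefit = 0.844495 * 0.661118 * 140450 = 78414.7608
NSP = 96139.1148


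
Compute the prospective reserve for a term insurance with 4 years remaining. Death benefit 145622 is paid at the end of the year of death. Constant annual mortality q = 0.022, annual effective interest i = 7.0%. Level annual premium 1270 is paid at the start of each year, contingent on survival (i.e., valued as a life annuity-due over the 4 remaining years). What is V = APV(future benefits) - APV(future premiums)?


v = 1/(1+i) = 0.934579
APV(future benefits) per unit = sum_{k=0}^{3} k_p_x * q * v^(k+1) = 0.072231
APV(future benefits) = 145622 * 0.072231 = 10518.4061
Life annuity-due factor ä_{x:4} = sum_{k=0}^{3} k_p_x * v^k = 3.513048
APV(future premiums) = 1270 * 3.513048 = 4461.5705
V = 10518.4061 - 4461.5705
= 6056.8356
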